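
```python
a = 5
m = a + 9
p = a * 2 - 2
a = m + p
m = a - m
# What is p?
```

Trace:
`a = 5` → a = 5
`m = a + 9` → m = 14
`p = a * 2 - 2` → p = 8
`a = m + p` → a = 22
`m = a - m` → m = 8
So p = 8

Answer: 8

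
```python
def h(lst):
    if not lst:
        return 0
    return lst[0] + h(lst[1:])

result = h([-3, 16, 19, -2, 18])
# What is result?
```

(-3) + 16 + 19 + (-2) + 18 + 0 = 48

Answer: 48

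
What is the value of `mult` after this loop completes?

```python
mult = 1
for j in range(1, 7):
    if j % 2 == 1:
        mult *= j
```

Product of odd numbers 1 to 6
`mult` takes the values: 1 → 3 → 15

Answer: 15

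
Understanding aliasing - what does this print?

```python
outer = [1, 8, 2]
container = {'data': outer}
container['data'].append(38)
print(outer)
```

Key concept: dict holds reference to list.
Step by step:
`outer = [1, 8, 2]` → outer = [1, 8, 2]
`container = {'data': outer}` → container = {'data': [1, 8, 2]}
`container['data'].append(38)` → outer = [1, 8, 2, 38]; container = {'data': [1, 8, 2, 38]}
`print(outer)` → prints [1, 8, 2, 38]

Answer: [1, 8, 2, 38]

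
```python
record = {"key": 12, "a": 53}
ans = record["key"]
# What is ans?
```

Trace:
`record = {"key": 12, "a": 53}` → record = {'key': 12, 'a': 53}
`ans = record["key"]` → ans = 12
So ans = 12

Answer: 12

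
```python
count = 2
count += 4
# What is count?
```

Trace:
`count = 2` → count = 2
`count += 4` → count = 6
So count = 6

Answer: 6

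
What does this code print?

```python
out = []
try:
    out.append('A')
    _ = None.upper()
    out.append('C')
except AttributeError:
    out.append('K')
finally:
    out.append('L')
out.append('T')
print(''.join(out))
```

Execution trace: 'A' (try body) → 'K' (except AttributeError) → 'L' (finally) → 'T' (after the try/except). Output: AKLT

Answer: AKLT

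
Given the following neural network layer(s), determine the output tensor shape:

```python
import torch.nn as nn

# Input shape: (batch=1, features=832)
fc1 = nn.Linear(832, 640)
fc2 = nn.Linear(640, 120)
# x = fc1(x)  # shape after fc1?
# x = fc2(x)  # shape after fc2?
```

Input: (1, 832) -> after fc1: (1, 640) -> Output: (1, 120)

Answer: (1, 120)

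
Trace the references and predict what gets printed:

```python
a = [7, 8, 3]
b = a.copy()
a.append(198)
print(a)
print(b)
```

Key concept: list.copy() creates independent copy.
Step by step:
`a = [7, 8, 3]` → a = [7, 8, 3]
`b = a.copy()` → b = [7, 8, 3]
`a.append(198)` → a = [7, 8, 3, 198]
`print(a)` → prints [7, 8, 3, 198]
`print(b)` → prints [7, 8, 3]

Answer:
[7, 8, 3, 198]
[7, 8, 3]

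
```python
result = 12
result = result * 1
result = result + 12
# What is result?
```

Trace:
`result = 12` → result = 12
`result = result * 1` → result = 12
`result = result + 12` → result = 24
So result = 24

Answer: 24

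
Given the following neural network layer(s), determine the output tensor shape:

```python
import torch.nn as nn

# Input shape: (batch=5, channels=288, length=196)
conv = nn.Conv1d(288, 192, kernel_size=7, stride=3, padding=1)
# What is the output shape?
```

Input: (5, 288, 196) -> Output: (5, 192, 64)

Answer: (5, 192, 64)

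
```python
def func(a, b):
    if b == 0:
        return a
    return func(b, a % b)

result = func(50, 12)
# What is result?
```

func(50, 12) -> func(12, 2) -> func(2, 0) -> 2

Answer: 2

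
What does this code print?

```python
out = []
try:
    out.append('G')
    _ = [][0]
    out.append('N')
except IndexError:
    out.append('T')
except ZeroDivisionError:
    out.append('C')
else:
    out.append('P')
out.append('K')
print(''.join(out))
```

Execution trace: 'G' (try body) → 'T' (except IndexError) → 'K' (after the try/except). Output: GTK

Answer: GTK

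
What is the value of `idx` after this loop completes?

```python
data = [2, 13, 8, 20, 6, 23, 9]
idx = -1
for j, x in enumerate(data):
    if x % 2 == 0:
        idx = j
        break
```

First even number index in [2, 13, 8, 20, 6, 23, 9]
`idx` takes the values: -1 → 0

Answer: 0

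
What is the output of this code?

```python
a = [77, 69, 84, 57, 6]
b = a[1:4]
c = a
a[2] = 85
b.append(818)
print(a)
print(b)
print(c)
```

Key concept: slice vs alias.
Step by step:
`a = [77, 69, 84, 57, 6]` → a = [77, 69, 84, 57, 6]
`b = a[1:4]` → b = [69, 84, 57]
`c = a` → c = [77, 69, 84, 57, 6] (same object as a)
`a[2] = 85` → a = [77, 69, 85, 57, 6] (same object as c); c = [77, 69, 85, 57, 6] (same object as a)
`b.append(818)` → b = [69, 84, 57, 818]
`print(a)` → prints [77, 69, 85, 57, 6]
`print(b)` → prints [69, 84, 57, 818]
`print(c)` → prints [77, 69, 85, 57, 6]

Answer:
[77, 69, 85, 57, 6]
[69, 84, 57, 818]
[77, 69, 85, 57, 6]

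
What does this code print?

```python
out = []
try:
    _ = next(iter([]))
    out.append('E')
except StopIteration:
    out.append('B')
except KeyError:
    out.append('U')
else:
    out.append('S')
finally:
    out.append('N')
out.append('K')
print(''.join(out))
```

Execution trace: 'B' (except StopIteration) → 'N' (finally) → 'K' (after the try/except). Output: BNK

Answer: BNK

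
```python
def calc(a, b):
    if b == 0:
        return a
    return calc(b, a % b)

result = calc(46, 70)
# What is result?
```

calc(46, 70) -> calc(70, 46) -> calc(46, 24) -> calc(24, 22) -> calc(22, 2) -> calc(2, 0) -> 2

Answer: 2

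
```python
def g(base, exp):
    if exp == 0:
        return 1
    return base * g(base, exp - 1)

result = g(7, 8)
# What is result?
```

g(7, 8) = 7 * 7 * 7 * 7 * 7 * 7 * 7 * 7 = 5764801

Answer: 5764801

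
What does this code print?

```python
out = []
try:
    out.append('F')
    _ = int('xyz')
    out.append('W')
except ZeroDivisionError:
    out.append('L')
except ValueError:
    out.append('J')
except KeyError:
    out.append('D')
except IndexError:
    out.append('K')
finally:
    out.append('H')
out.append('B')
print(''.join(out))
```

Execution trace: 'F' (try body) → 'J' (except ValueError) → 'H' (finally) → 'B' (after the try/except). Output: FJHB

Answer: FJHB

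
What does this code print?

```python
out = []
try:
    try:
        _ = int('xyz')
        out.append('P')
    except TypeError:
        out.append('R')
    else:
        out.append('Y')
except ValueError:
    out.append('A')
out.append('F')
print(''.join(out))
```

Execution trace: 'A' (outer except ValueError) → 'F' (after the try/except). Output: AF

Answer: AF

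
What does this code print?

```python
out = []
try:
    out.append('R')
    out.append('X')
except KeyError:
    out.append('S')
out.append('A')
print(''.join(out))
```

Execution trace: 'R' (try body) → 'X' (try body, no exception) → 'A' (after the try/except). Output: RXA

Answer: RXA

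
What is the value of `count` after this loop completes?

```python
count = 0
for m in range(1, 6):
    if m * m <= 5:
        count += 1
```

Count numbers where m² ≤ 5
`count` takes the values: 0 → 1 → 2

Answer: 2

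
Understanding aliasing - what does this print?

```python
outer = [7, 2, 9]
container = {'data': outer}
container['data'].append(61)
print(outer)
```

Key concept: dict holds reference to list.
Step by step:
`outer = [7, 2, 9]` → outer = [7, 2, 9]
`container = {'data': outer}` → container = {'data': [7, 2, 9]}
`container['data'].append(61)` → outer = [7, 2, 9, 61]; container = {'data': [7, 2, 9, 61]}
`print(outer)` → prints [7, 2, 9, 61]

Answer: [7, 2, 9, 61]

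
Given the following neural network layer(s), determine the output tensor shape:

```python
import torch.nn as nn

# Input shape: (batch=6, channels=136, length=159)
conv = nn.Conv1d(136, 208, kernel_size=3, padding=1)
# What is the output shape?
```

Input: (6, 136, 159) -> Output: (6, 208, 159)

Answer: (6, 208, 159)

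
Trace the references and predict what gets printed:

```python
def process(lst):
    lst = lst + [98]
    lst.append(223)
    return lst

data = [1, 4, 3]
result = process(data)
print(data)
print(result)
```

Key concept: rebinding parameter vs mutation.
Step by step:
`data = [1, 4, 3]` → data = [1, 4, 3]
`result = process(data)` → result = [1, 4, 3, 98, 223]
`print(data)` → prints [1, 4, 3]
`print(result)` → prints [1, 4, 3, 98, 223]

Answer:
[1, 4, 3]
[1, 4, 3, 98, 223]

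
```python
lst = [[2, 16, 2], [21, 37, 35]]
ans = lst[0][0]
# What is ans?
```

Trace:
`lst = [[2, 16, 2], [21, 37, 35]]` → lst = [[2, 16, 2], [21, 37, 35]]
`ans = lst[0][0]` → ans = 2
So ans = 2

Answer: 2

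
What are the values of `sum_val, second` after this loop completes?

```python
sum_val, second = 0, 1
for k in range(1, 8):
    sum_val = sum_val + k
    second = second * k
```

Sum and factorial of 1 to 7
`sum_val, second` takes the values: (0, 1) → (1, 1) → (3, 1) → (3, 2) → (6, 2) → (6, 6) → (10, 6) → (10, 24) → (15, 24) → (15, 120) → (21, 120) → (21, 720) → (28, 720) → (28, 5040)

Answer: 28, 5040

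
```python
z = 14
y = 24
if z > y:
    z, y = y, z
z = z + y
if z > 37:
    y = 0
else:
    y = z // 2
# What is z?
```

Trace:
`z = 14` → z = 14
`y = 24` → y = 24
`if z > y: ...` → z > y is False → no variable changes
`z = z + y` → z = 38
`if z > 37: ...` → z > 37 is True → y = 0
So z = 38

Answer: 38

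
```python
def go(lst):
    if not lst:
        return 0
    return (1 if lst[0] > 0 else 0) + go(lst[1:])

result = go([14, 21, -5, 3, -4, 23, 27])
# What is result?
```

Count of positive elements in [14, 21, -5, 3, -4, 23, 27] = 5

Answer: 5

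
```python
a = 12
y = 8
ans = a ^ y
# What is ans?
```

Trace:
`a = 12` → a = 12
`y = 8` → y = 8
`ans = a ^ y` → ans = 4
So ans = 4

Answer: 4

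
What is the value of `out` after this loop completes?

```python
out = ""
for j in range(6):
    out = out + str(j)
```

Concatenate digits 0 to 5
`out` takes the values: "" → "0" → "01" → "012" → "0123" → "01234" → "012345"

Answer: "012345"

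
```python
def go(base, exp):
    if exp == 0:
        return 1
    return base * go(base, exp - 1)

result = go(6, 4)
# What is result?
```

go(6, 4) = 6 * 6 * 6 * 6 = 1296

Answer: 1296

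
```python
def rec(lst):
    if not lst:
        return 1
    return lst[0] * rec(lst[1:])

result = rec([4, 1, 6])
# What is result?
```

Product over [4, 1, 6] = 4 * 1 * 6 = 24

Answer: 24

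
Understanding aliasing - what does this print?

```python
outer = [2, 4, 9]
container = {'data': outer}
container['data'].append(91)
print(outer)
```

Key concept: dict holds reference to list.
Step by step:
`outer = [2, 4, 9]` → outer = [2, 4, 9]
`container = {'data': outer}` → container = {'data': [2, 4, 9]}
`container['data'].append(91)` → outer = [2, 4, 9, 91]; container = {'data': [2, 4, 9, 91]}
`print(outer)` → prints [2, 4, 9, 91]

Answer: [2, 4, 9, 91]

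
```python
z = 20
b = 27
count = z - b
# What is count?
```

Trace:
`z = 20` → z = 20
`b = 27` → b = 27
`count = z - b` → count = -7
So count = -7

Answer: -7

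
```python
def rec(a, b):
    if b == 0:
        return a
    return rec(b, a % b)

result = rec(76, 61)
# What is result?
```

rec(76, 61) -> rec(61, 15) -> rec(15, 1) -> rec(1, 0) -> 1

Answer: 1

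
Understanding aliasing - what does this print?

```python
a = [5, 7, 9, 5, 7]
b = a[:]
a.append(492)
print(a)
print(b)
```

Key concept: slice [:] creates copy.
Step by step:
`a = [5, 7, 9, 5, 7]` → a = [5, 7, 9, 5, 7]
`b = a[:]` → b = [5, 7, 9, 5, 7]
`a.append(492)` → a = [5, 7, 9, 5, 7, 492]
`print(a)` → prints [5, 7, 9, 5, 7, 492]
`print(b)` → prints [5, 7, 9, 5, 7]

Answer:
[5, 7, 9, 5, 7, 492]
[5, 7, 9, 5, 7]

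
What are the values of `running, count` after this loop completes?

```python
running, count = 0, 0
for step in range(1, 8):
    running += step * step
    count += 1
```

Sum of squares and count
`running, count` takes the values: (0, 0) → (1, 0) → (1, 1) → (5, 1) → (5, 2) → (14, 2) → (14, 3) → (30, 3) → (30, 4) → (55, 4) → (55, 5) → (91, 5) → (91, 6) → (140, 6) → (140, 7)

Answer: 140, 7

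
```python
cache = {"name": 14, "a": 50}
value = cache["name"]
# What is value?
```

Trace:
`cache = {"name": 14, "a": 50}` → cache = {'name': 14, 'a': 50}
`value = cache["name"]` → value = 14
So value = 14

Answer: 14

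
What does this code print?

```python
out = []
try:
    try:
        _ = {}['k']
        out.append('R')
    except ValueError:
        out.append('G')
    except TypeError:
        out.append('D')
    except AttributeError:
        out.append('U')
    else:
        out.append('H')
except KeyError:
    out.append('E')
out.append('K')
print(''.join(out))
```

Execution trace: 'E' (outer except KeyError) → 'K' (after the try/except). Output: EK

Answer: EK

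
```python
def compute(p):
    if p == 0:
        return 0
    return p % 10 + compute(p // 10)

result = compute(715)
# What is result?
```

Sum of digits of 715: 5 + 1 + 7 = 13

Answer: 13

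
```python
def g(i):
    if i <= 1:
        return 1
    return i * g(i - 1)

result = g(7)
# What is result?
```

g(7) = 7 * 6 * 5 * 4 * 3 * 2 * 1 = 5040

Answer: 5040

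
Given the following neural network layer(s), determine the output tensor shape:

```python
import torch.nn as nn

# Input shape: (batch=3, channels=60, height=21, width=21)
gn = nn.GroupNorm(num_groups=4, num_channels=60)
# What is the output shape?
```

Input: (3, 60, 21, 21) -> Output: (3, 60, 21, 21)

Answer: (3, 60, 21, 21)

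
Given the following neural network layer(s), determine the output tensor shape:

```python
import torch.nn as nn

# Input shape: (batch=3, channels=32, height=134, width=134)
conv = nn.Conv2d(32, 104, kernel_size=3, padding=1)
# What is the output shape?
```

Input: (3, 32, 134, 134) -> Output: (3, 104, 134, 134)

Answer: (3, 104, 134, 134)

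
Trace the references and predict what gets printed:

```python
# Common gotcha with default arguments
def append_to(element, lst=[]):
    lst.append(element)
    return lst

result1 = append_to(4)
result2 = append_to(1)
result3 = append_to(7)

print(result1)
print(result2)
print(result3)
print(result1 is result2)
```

Key concept: mutable default argument gotcha.
Step by step:
`result1 = append_to(4)` → result1 = [4]
`result2 = append_to(1)` → result1 = [4, 1] (same object as result2); result2 = [4, 1] (same object as result1)
`result3 = append_to(7)` → result1 = [4, 1, 7] (same object as result2, result3); result2 = [4, 1, 7] (same object as result1, result3); result3 = [4, 1, 7] (same object as result1, result2)
`print(result1)` → prints [4, 1, 7]
`print(result2)` → prints [4, 1, 7]
`print(result3)` → prints [4, 1, 7]
`print(result1 is result2)` → prints True

Answer:
[4, 1, 7]
[4, 1, 7]
[4, 1, 7]
True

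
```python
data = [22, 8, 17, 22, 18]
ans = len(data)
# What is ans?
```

Trace:
`data = [22, 8, 17, 22, 18]` → data = [22, 8, 17, 22, 18]
`ans = len(data)` → ans = 5
So ans = 5

Answer: 5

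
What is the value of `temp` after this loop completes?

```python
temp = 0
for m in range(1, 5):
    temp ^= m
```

XOR of 1 to 4
`temp` takes the values: 0 → 1 → 3 → 0 → 4

Answer: 4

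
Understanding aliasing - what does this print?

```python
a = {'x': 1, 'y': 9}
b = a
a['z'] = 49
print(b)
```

Key concept: dict aliasing.
Step by step:
`a = {'x': 1, 'y': 9}` → a = {'x': 1, 'y': 9}
`b = a` → b = {'x': 1, 'y': 9} (same object as a)
`a['z'] = 49` → a = {'x': 1, 'y': 9, 'z': 49} (same object as b); b = {'x': 1, 'y': 9, 'z': 49} (same object as a)
`print(b)` → prints {'x': 1, 'y': 9, 'z': 49}

Answer: {'x': 1, 'y': 9, 'z': 49}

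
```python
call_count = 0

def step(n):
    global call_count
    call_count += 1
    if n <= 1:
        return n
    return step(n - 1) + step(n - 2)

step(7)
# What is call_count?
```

Calls(n) = 1 + Calls(n-1) + Calls(n-2); Calls(0)=Calls(1)=1. For n=7 this gives 41.

Answer: 41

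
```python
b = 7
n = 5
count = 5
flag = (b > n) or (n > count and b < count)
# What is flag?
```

Trace:
`b = 7` → b = 7
`n = 5` → n = 5
`count = 5` → count = 5
`flag = (b > n) or (n > count and b < count)` → flag = True
So flag = True

Answer: True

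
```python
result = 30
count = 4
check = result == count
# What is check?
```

Trace:
`result = 30` → result = 30
`count = 4` → count = 4
`check = result == count` → check = False
So check = False

Answer: False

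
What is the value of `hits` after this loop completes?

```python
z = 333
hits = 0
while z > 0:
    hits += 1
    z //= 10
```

Count digits by repeated division by 10
`hits` takes the values: 0 → 1 → 2 → 3

Answer: 3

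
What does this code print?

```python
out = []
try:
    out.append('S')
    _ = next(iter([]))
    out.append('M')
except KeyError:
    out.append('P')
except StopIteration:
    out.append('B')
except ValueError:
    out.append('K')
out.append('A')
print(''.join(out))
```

Execution trace: 'S' (try body) → 'B' (except StopIteration) → 'A' (after the try/except). Output: SBA

Answer: SBA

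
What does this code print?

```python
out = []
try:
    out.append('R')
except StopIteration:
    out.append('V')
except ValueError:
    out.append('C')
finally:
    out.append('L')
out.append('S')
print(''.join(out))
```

Execution trace: 'R' (try body, no exception) → 'L' (finally) → 'S' (after the try/except). Output: RLS

Answer: RLS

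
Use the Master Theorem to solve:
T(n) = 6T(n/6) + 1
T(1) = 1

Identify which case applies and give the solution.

a=6, b=6, f(n)=1. log_6(6) = 1. Since c=0 < 1, Case 1 applies: T(n) = Θ(n^log_b(a)) = O(n).

Answer: O(n) - Case 1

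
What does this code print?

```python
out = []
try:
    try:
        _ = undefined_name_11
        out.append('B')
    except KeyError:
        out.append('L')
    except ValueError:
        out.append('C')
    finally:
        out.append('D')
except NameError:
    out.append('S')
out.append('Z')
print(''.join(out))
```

Execution trace: 'D' (finally) → 'S' (outer except NameError) → 'Z' (after the try/except). Output: DSZ

Answer: DSZ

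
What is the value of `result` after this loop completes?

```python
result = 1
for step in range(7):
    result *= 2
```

2^7 = 128
`result` takes the values: 1 → 2 → 4 → 8 → 16 → 32 → 64 → 128

Answer: 128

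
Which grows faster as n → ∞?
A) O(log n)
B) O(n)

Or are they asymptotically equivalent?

O(log n) vs O(n): Higher order terms dominate.

Answer: B) O(n) grows faster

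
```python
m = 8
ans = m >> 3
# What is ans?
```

Trace:
`m = 8` → m = 8
`ans = m >> 3` → ans = 1
So ans = 1

Answer: 1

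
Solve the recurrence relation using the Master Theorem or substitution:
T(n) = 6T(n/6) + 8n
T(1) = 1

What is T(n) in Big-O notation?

By Master Theorem: a=6, b=6, f(n)=8n. Since log_6(6) = 1 and f(n) = Θ(n^1), Case 2 applies. T(n) = O(n log n).

Answer: O(n log n)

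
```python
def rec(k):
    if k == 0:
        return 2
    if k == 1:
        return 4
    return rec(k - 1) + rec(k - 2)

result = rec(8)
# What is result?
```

Build up from base cases: rec(0)=2, rec(1)=4, rec(2)=6, rec(3)=10, rec(4)=16, rec(5)=26, rec(6)=42, ..., rec(8)=110

Answer: 110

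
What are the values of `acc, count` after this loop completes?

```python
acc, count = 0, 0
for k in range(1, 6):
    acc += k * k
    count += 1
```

Sum of squares and count
`acc, count` takes the values: (0, 0) → (1, 0) → (1, 1) → (5, 1) → (5, 2) → (14, 2) → (14, 3) → (30, 3) → (30, 4) → (55, 4) → (55, 5)

Answer: 55, 5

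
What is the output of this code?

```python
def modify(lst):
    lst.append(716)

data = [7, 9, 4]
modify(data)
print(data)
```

Key concept: function modifies passed list.
Step by step:
`data = [7, 9, 4]` → data = [7, 9, 4]
`modify(data)` → data = [7, 9, 4, 716]
`print(data)` → prints [7, 9, 4, 716]

Answer: [7, 9, 4, 716]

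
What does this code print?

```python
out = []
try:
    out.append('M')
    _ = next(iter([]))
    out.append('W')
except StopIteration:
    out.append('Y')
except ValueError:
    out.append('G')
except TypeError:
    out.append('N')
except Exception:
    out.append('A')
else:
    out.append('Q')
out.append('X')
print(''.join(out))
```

Execution trace: 'M' (try body) → 'Y' (except StopIteration) → 'X' (after the try/except). Output: MYX

Answer: MYX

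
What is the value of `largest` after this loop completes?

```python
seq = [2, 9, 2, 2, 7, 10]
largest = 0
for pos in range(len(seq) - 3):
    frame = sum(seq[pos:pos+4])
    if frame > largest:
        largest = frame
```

Max sum of 4-element window in [2, 9, 2, 2, 7, 10]
`largest` takes the values: 0 → 15 → 20 → 21

Answer: 21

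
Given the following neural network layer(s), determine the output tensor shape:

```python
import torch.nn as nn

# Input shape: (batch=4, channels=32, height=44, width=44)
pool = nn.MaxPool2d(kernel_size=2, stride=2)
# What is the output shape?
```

Input: (4, 32, 44, 44) -> Output: (4, 32, 22, 22)

Answer: (4, 32, 22, 22)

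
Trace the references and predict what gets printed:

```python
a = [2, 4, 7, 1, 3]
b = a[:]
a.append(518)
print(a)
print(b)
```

Key concept: slice [:] creates copy.
Step by step:
`a = [2, 4, 7, 1, 3]` → a = [2, 4, 7, 1, 3]
`b = a[:]` → b = [2, 4, 7, 1, 3]
`a.append(518)` → a = [2, 4, 7, 1, 3, 518]
`print(a)` → prints [2, 4, 7, 1, 3, 518]
`print(b)` → prints [2, 4, 7, 1, 3]

Answer:
[2, 4, 7, 1, 3, 518]
[2, 4, 7, 1, 3]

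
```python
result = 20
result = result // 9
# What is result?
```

Trace:
`result = 20` → result = 20
`result = result // 9` → result = 2
So result = 2

Answer: 2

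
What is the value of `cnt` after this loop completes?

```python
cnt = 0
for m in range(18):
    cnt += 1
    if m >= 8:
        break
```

Loop breaks when m reaches 8, cnt is 9
`cnt` takes the values: 0 → 1 → 2 → 3 → 4 → 5 → 6 → 7 → 8 → 9

Answer: 9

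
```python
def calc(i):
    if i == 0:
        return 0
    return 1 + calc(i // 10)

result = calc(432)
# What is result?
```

Count of digits of 432: 3

Answer: 3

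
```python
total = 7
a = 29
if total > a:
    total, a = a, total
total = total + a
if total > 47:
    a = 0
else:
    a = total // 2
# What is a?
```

Trace:
`total = 7` → total = 7
`a = 29` → a = 29
`if total > a: ...` → total > a is False → no variable changes
`total = total + a` → total = 36
`if total > 47: ...` → total > 47 is False, take else branch → a = 18
So a = 18

Answer: 18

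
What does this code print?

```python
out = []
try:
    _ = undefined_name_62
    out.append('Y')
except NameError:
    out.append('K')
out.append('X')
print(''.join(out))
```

Execution trace: 'K' (except NameError) → 'X' (after the try/except). Output: KX

Answer: KX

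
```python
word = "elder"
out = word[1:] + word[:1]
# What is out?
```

Trace:
`word = "elder"` → word = 'elder'
`out = word[1:] + word[:1]` → out = 'ldere'
So out = 'ldere'

Answer: 'ldere'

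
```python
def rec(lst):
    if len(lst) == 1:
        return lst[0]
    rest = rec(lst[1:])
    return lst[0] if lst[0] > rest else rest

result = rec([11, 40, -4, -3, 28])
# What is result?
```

Recursive max over [11, 40, -4, -3, 28] = 40

Answer: 40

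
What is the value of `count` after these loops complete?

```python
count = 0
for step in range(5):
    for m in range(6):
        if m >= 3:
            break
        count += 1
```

Inner breaks at 3, outer runs 5 times
`count` takes the values: 0 → 1 → 2 → 3 → 4 → 5 → 6 → 7 → 8 → 9 → 10 → 11 → 12 → 13 → 14 → 15

Answer: 15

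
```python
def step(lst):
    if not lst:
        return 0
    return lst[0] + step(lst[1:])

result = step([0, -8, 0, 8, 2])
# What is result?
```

0 + (-8) + 0 + 8 + 2 + 0 = 2

Answer: 2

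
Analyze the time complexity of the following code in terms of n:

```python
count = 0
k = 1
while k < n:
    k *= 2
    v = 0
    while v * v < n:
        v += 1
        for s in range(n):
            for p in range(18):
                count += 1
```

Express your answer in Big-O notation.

Each loop level contributes: log n × √n × n × 1. Multiplying the contributions gives O(n√n log n).

Answer: O(n√n log n)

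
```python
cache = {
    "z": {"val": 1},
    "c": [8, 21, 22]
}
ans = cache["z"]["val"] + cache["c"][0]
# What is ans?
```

Trace:
`cache = { ...` → cache = {'z': {'val': 1}, 'c': [8, 21, 22]}
`ans = cache["z"]["val"] + cache["c"][0]` → ans = 9
So ans = 9

Answer: 9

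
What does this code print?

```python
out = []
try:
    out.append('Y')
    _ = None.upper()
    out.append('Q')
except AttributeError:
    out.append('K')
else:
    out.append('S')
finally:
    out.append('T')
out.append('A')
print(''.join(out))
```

Execution trace: 'Y' (try body) → 'K' (except AttributeError) → 'T' (finally) → 'A' (after the try/except). Output: YKTA

Answer: YKTA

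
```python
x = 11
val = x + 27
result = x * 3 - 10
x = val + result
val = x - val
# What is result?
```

Trace:
`x = 11` → x = 11
`val = x + 27` → val = 38
`result = x * 3 - 10` → result = 23
`x = val + result` → x = 61
`val = x - val` → val = 23
So result = 23

Answer: 23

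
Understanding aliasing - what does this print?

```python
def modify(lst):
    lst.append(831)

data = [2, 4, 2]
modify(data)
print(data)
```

Key concept: function modifies passed list.
Step by step:
`data = [2, 4, 2]` → data = [2, 4, 2]
`modify(data)` → data = [2, 4, 2, 831]
`print(data)` → prints [2, 4, 2, 831]

Answer: [2, 4, 2, 831]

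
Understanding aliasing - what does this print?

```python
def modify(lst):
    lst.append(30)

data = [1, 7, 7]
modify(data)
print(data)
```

Key concept: function modifies passed list.
Step by step:
`data = [1, 7, 7]` → data = [1, 7, 7]
`modify(data)` → data = [1, 7, 7, 30]
`print(data)` → prints [1, 7, 7, 30]

Answer: [1, 7, 7, 30]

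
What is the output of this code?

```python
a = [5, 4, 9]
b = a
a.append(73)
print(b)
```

Key concept: basic list aliasing.
Step by step:
`a = [5, 4, 9]` → a = [5, 4, 9]
`b = a` → b = [5, 4, 9] (same object as a)
`a.append(73)` → a = [5, 4, 9, 73] (same object as b); b = [5, 4, 9, 73] (same object as a)
`print(b)` → prints [5, 4, 9, 73]

Answer: [5, 4, 9, 73]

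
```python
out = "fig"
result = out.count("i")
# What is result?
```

Trace:
`out = "fig"` → out = 'fig'
`result = out.count("i")` → result = 1
So result = 1

Answer: 1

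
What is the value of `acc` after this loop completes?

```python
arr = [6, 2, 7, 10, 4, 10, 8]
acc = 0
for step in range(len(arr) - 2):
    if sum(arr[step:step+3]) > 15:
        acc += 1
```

Count windows with sum > 15
`acc` takes the values: 0 → 1 → 2 → 3 → 4

Answer: 4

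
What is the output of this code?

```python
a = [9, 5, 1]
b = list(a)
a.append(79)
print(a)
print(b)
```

Key concept: list() constructor creates copy.
Step by step:
`a = [9, 5, 1]` → a = [9, 5, 1]
`b = list(a)` → b = [9, 5, 1]
`a.append(79)` → a = [9, 5, 1, 79]
`print(a)` → prints [9, 5, 1, 79]
`print(b)` → prints [9, 5, 1]

Answer:
[9, 5, 1, 79]
[9, 5, 1]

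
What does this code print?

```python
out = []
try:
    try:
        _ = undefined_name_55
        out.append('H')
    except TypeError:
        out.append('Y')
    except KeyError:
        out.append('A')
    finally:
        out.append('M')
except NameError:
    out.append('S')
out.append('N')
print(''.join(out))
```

Execution trace: 'M' (finally) → 'S' (outer except NameError) → 'N' (after the try/except). Output: MSN

Answer: MSN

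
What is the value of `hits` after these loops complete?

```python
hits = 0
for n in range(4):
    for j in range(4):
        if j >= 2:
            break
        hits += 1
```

Inner breaks at 2, outer runs 4 times
`hits` takes the values: 0 → 1 → 2 → 3 → 4 → 5 → 6 → 7 → 8

Answer: 8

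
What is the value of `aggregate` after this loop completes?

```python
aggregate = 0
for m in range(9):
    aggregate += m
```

Sum of 0 to 8 = 36
`aggregate` takes the values: 0 → 1 → 3 → 6 → 10 → 15 → 21 → 28 → 36

Answer: 36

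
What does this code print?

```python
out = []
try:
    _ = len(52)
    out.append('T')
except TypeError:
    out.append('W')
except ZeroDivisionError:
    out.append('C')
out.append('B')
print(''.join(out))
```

Execution trace: 'W' (except TypeError) → 'B' (after the try/except). Output: WB

Answer: WB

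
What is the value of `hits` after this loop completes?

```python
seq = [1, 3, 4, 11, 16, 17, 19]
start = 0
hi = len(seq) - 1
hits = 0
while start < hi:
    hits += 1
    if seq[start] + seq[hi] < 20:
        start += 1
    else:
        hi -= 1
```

Steps to find pair summing to 20
`hits` takes the values: 0 → 1 → 2 → 3 → 4 → 5 → 6

Answer: 6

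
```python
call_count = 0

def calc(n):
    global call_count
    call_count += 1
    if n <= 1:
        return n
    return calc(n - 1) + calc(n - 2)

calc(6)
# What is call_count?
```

Calls(n) = 1 + Calls(n-1) + Calls(n-2); Calls(0)=Calls(1)=1. For n=6 this gives 25.

Answer: 25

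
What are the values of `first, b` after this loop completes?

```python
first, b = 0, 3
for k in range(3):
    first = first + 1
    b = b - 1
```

first goes 0→3, b goes 3→0
`first, b` takes the values: (0, 3) → (1, 3) → (1, 2) → (2, 2) → (2, 1) → (3, 1) → (3, 0)

Answer: 3, 0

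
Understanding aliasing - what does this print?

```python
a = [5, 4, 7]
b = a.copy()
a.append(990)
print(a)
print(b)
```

Key concept: list.copy() creates independent copy.
Step by step:
`a = [5, 4, 7]` → a = [5, 4, 7]
`b = a.copy()` → b = [5, 4, 7]
`a.append(990)` → a = [5, 4, 7, 990]
`print(a)` → prints [5, 4, 7, 990]
`print(b)` → prints [5, 4, 7]

Answer:
[5, 4, 7, 990]
[5, 4, 7]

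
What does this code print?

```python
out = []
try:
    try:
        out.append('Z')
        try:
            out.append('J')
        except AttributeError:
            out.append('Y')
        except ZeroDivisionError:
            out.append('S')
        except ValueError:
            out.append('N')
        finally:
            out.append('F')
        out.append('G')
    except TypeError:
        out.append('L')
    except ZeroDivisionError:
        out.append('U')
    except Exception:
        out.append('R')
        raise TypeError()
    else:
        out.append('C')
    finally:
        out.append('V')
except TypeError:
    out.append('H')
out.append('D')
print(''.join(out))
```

Execution trace: 'Z' (try body) → 'J' (inner try body, no exception) → 'F' (inner finally) → 'G' (try body, no exception) → 'C' (else) → 'V' (finally) → 'D' (after the try/except). Output: ZJFGCVD

Answer: ZJFGCVD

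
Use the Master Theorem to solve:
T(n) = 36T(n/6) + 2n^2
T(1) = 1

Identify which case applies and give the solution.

a=36, b=6, f(n)=2n^2. log_6(36) = 2. Since c=2 = 2, Case 2 applies: T(n) = Θ(n^log_b(a) · log n) = O(n^2 log n).

Answer: O(n^2 log n) - Case 2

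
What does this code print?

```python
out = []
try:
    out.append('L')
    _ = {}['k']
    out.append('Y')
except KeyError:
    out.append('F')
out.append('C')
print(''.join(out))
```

Execution trace: 'L' (try body) → 'F' (except KeyError) → 'C' (after the try/except). Output: LFC

Answer: LFC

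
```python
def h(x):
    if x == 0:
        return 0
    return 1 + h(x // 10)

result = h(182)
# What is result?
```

Count of digits of 182: 3

Answer: 3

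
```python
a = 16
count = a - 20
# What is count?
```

Trace:
`a = 16` → a = 16
`count = a - 20` → count = -4
So count = -4

Answer: -4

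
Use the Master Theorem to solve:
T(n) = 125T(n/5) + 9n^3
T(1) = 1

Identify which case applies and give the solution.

a=125, b=5, f(n)=9n^3. log_5(125) = 3. Since c=3 = 3, Case 2 applies: T(n) = Θ(n^log_b(a) · log n) = O(n^3 log n).

Answer: O(n^3 log n) - Case 2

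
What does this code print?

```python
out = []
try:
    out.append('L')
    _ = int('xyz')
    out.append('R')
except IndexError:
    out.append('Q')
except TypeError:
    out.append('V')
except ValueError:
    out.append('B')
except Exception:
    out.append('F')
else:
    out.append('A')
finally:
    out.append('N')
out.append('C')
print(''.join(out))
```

Execution trace: 'L' (try body) → 'B' (except ValueError) → 'N' (finally) → 'C' (after the try/except). Output: LBNC

Answer: LBNC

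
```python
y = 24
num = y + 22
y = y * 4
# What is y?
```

Trace:
`y = 24` → y = 24
`num = y + 22` → num = 46
`y = y * 4` → y = 96
So y = 96

Answer: 96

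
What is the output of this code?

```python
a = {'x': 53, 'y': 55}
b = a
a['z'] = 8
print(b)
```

Key concept: dict aliasing.
Step by step:
`a = {'x': 53, 'y': 55}` → a = {'x': 53, 'y': 55}
`b = a` → b = {'x': 53, 'y': 55} (same object as a)
`a['z'] = 8` → a = {'x': 53, 'y': 55, 'z': 8} (same object as b); b = {'x': 53, 'y': 55, 'z': 8} (same object as a)
`print(b)` → prints {'x': 53, 'y': 55, 'z': 8}

Answer: {'x': 53, 'y': 55, 'z': 8}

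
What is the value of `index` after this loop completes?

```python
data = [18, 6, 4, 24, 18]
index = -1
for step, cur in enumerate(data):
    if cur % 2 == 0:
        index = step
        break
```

First even number index in [18, 6, 4, 24, 18]
`index` takes the values: -1 → 0

Answer: 0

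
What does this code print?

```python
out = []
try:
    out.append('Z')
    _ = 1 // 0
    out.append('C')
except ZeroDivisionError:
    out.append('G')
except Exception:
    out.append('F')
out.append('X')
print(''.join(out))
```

Execution trace: 'Z' (try body) → 'G' (except ZeroDivisionError) → 'X' (after the try/except). Output: ZGX

Answer: ZGX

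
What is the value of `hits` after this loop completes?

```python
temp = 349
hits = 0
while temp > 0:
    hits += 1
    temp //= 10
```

Count digits by repeated division by 10
`hits` takes the values: 0 → 1 → 2 → 3

Answer: 3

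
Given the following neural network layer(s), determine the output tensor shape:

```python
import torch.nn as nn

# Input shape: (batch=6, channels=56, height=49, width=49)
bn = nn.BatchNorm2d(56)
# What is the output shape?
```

Input: (6, 56, 49, 49) -> Output: (6, 56, 49, 49)

Answer: (6, 56, 49, 49)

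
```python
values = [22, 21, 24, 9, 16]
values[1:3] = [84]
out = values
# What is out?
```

Trace:
`values = [22, 21, 24, 9, 16]` → values = [22, 21, 24, 9, 16]
`values[1:3] = [84]` → values = [22, 84, 9, 16]
`out = values` → out = [22, 84, 9, 16]
So out = [22, 84, 9, 16]

Answer: [22, 84, 9, 16]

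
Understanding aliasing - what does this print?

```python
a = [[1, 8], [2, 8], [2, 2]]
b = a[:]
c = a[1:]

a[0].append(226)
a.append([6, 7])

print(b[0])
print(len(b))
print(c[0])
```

Key concept: slice with nested mutation.
Step by step:
`a = [[1, 8], [2, 8], [2, 2]]` → a = [[1, 8], [2, 8], [2, 2]]
`b = a[:]` → b = [[1, 8], [2, 8], [2, 2]]
`c = a[1:]` → c = [[2, 8], [2, 2]]
`a[0].append(226)` → a = [[1, 8, 226], [2, 8], [2, 2]]; b = [[1, 8, 226], [2, 8], [2, 2]]
`a.append([6, 7])` → a = [[1, 8, 226], [2, 8], [2, 2], [6, 7]]
`print(b[0])` → prints [1, 8, 226]
`print(len(b))` → prints 3
`print(c[0])` → prints [2, 8]

Answer:
[1, 8, 226]
3
[2, 8]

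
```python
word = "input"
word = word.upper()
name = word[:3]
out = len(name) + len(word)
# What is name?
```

Trace:
`word = "input"` → word = 'input'
`word = word.upper()` → word = 'INPUT'
`name = word[:3]` → name = 'INP'
`out = len(name) + len(word)` → out = 8
So name = 'INP'

Answer: 'INP'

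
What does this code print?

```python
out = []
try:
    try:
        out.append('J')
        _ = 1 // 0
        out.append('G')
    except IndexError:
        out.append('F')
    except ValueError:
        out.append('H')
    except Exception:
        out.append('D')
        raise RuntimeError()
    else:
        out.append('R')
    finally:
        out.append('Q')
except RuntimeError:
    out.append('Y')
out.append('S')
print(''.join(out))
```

Execution trace: 'J' (inner try body) → 'D' (inner except Exception) → 'Q' (inner finally) → 'Y' (outer except RuntimeError) → 'S' (after the try/except). Output: JDQYS

Answer: JDQYS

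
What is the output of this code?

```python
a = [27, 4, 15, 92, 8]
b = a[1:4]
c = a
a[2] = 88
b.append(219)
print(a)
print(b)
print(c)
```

Key concept: slice vs alias.
Step by step:
`a = [27, 4, 15, 92, 8]` → a = [27, 4, 15, 92, 8]
`b = a[1:4]` → b = [4, 15, 92]
`c = a` → c = [27, 4, 15, 92, 8] (same object as a)
`a[2] = 88` → a = [27, 4, 88, 92, 8] (same object as c); c = [27, 4, 88, 92, 8] (same object as a)
`b.append(219)` → b = [4, 15, 92, 219]
`print(a)` → prints [27, 4, 88, 92, 8]
`print(b)` → prints [4, 15, 92, 219]
`print(c)` → prints [27, 4, 88, 92, 8]

Answer:
[27, 4, 88, 92, 8]
[4, 15, 92, 219]
[27, 4, 88, 92, 8]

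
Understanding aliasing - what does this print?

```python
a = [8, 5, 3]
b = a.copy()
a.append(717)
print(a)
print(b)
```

Key concept: list.copy() creates independent copy.
Step by step:
`a = [8, 5, 3]` → a = [8, 5, 3]
`b = a.copy()` → b = [8, 5, 3]
`a.append(717)` → a = [8, 5, 3, 717]
`print(a)` → prints [8, 5, 3, 717]
`print(b)` → prints [8, 5, 3]

Answer:
[8, 5, 3, 717]
[8, 5, 3]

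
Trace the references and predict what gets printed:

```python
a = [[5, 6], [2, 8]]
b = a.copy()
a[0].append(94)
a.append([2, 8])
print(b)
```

Key concept: shallow copy with nested lists.
Step by step:
`a = [[5, 6], [2, 8]]` → a = [[5, 6], [2, 8]]
`b = a.copy()` → b = [[5, 6], [2, 8]]
`a[0].append(94)` → a = [[5, 6, 94], [2, 8]]; b = [[5, 6, 94], [2, 8]]
`a.append([2, 8])` → a = [[5, 6, 94], [2, 8], [2, 8]]
`print(b)` → prints [[5, 6, 94], [2, 8]]

Answer: [[5, 6, 94], [2, 8]]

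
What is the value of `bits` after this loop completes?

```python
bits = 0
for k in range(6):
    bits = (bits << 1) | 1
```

Build 6 consecutive 1-bits: 0b111111
`bits` takes the values: 0 → 1 → 3 → 7 → 15 → 31 → 63

Answer: 63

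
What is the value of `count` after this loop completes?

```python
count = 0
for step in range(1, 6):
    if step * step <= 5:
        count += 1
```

Count numbers where step² ≤ 5
`count` takes the values: 0 → 1 → 2

Answer: 2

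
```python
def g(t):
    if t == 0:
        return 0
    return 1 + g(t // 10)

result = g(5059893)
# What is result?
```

Count of digits of 5059893: 7

Answer: 7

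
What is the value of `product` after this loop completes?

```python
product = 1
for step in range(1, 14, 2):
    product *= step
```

Product of 1, 3, 5, ... up to 13
`product` takes the values: 1 → 3 → 15 → 105 → 945 → 10395 → 135135

Answer: 135135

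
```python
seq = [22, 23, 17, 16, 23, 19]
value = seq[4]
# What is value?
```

Trace:
`seq = [22, 23, 17, 16, 23, 19]` → seq = [22, 23, 17, 16, 23, 19]
`value = seq[4]` → value = 23
So value = 23

Answer: 23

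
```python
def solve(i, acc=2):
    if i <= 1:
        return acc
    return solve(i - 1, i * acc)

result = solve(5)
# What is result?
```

Accumulator trace (n, acc): (5, 2) -> (4, 10) -> (3, 40) -> (2, 120) -> (1, 240) -> return 240

Answer: 240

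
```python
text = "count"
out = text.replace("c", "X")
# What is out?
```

Trace:
`text = "count"` → text = 'count'
`out = text.replace("c", "X")` → out = 'Xount'
So out = 'Xount'

Answer: 'Xount'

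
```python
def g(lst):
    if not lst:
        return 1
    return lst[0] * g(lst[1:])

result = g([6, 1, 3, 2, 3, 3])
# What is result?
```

Product over [6, 1, 3, 2, 3, 3] = 6 * 1 * 3 * 2 * 3 * 3 = 324

Answer: 324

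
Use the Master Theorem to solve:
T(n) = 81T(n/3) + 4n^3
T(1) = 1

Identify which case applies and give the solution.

a=81, b=3, f(n)=4n^3. log_3(81) = 4. Since c=3 < 4, Case 1 applies: T(n) = Θ(n^log_b(a)) = O(n^4).

Answer: O(n^4) - Case 1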